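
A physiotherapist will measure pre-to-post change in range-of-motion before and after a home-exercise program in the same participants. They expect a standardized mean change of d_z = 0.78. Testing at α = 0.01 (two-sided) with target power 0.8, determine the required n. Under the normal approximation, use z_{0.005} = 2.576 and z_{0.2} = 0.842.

n = 20 pairs

For a paired (one-sample on differences) test: n = ((z_{α/2} + z_β) / d)².
z_{α/2} + z_β = 2.576 + 0.842 = 3.418.
n = (3.418 / 0.78)² = 4.382² = 19.20.
Round up.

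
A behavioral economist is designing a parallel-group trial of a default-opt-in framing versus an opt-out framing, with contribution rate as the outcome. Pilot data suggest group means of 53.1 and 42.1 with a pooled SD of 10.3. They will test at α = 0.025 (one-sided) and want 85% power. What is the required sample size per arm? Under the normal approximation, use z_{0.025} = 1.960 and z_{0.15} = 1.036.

n = 16 per group

Cohen's d = |M₁ − M₂| / SD_pooled = |53.1 − 42.1| / 10.3 = 11.0 / 10.3 = 1.068.
For two independent groups with equal n: n = 2·((z_{α} + z_β) / d)².
z_{α} + z_β = 1.960 + 1.036 = 2.996.
n = 2 × (2.996 / 1.068)² = 2 × 2.805² = 2 × 7.87 = 15.7.
Round up to the next whole participant.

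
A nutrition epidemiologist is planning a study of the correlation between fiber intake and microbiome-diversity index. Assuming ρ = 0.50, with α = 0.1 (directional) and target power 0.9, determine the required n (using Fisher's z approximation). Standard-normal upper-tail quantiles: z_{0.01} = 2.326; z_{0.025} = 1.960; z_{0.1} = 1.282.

Fisher's z: C = ½·ln((1+r)/(1−r)) = ½·ln(3.0000) = 0.5493.
n = ((z_{α} + z_β)/C)² + 3.
(1.282 + 1.282) / 0.5493 = 2.564 / 0.5493 = 4.668.
n = 4.668² + 3 = 21.79 + 3 = 24.8.
Round up.

n = 25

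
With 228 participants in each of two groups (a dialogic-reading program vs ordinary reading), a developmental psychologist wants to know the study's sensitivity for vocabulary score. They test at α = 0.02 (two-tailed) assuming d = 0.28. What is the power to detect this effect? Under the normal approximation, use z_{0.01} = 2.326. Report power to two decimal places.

For two equal groups, power = Φ(d·√(n/2) − z_{α/2}).
d·√(n/2) = 0.28 × √(228/2) = 0.28 × 10.677 = 2.990.
z_β = 2.990 − 2.326 = 0.664.
Power = Φ(0.664) = 0.747.

power ≈ 0.75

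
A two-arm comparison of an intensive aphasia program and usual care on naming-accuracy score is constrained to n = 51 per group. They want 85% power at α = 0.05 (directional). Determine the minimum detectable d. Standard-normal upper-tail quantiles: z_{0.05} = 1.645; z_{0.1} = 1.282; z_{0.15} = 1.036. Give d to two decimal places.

d_min ≈ 0.53

For two independent groups of n = 51 each: d_min = (z_{α} + z_β)·√(2/n).
z-sum = 1.645 + 1.036 = 2.681.
d_min = 2.681 × √(2/51) = 2.681 × 0.1980 = 0.531.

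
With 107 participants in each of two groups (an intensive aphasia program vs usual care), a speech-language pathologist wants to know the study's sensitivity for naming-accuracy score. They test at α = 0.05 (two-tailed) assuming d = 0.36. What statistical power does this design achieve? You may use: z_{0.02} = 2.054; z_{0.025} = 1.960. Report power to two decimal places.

power ≈ 0.75

For two equal groups, power = Φ(d·√(n/2) − z_{α/2}).
d·√(n/2) = 0.36 × √(107/2) = 0.36 × 7.314 = 2.633.
z_β = 2.633 − 1.960 = 0.673.
Power = Φ(0.673) = 0.750.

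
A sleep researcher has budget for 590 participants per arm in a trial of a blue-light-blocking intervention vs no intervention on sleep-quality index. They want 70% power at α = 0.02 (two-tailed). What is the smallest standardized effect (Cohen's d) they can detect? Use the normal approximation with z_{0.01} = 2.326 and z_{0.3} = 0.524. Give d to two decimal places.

d_min ≈ 0.17

For two independent groups of n = 590 each: d_min = (z_{α/2} + z_β)·√(2/n).
z-sum = 2.326 + 0.524 = 2.850.
d_min = 2.850 × √(2/590) = 2.850 × 0.0582 = 0.166.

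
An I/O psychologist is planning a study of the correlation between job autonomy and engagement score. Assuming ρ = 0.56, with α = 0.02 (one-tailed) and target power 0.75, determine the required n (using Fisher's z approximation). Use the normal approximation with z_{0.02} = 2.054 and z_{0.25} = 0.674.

Fisher's z: C = ½·ln((1+r)/(1−r)) = ½·ln(3.5455) = 0.6328.
n = ((z_{α} + z_β)/C)² + 3.
(2.054 + 0.674) / 0.6328 = 2.728 / 0.6328 = 4.311.
n = 4.311² + 3 = 18.58 + 3 = 21.6.
Round up.

n = 22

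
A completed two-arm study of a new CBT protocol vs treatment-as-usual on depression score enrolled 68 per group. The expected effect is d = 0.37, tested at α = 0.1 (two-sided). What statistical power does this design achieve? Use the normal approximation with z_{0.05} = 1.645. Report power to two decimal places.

For two equal groups, power = Φ(d·√(n/2) − z_{α/2}).
d·√(n/2) = 0.37 × √(68/2) = 0.37 × 5.831 = 2.157.
z_β = 2.157 − 1.645 = 0.512.
Power = Φ(0.512) = 0.696.

power ≈ 0.70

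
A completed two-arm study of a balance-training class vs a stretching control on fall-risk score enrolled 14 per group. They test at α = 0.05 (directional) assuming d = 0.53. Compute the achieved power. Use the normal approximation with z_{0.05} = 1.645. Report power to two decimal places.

power ≈ 0.40

For two equal groups, power = Φ(d·√(n/2) − z_{α}).
d·√(n/2) = 0.53 × √(14/2) = 0.53 × 2.646 = 1.402.
z_β = 1.402 − 1.645 = -0.243.
Power = Φ(-0.243) = 0.404.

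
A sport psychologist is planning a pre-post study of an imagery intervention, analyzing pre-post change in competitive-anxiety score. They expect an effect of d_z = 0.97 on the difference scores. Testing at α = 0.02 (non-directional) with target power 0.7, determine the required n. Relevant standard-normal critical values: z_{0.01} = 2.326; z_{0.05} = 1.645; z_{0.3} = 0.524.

For a paired (one-sample on differences) test: n = ((z_{α/2} + z_β) / d)².
z_{α/2} + z_β = 2.326 + 0.524 = 2.850.
n = (2.850 / 0.97)² = 2.938² = 8.63.
Round up.

n = 9 pairs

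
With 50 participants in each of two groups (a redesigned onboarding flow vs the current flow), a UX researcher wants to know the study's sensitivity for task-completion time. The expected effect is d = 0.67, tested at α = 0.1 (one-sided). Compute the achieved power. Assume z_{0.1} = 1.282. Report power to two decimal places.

power ≈ 0.98

For two equal groups, power = Φ(d·√(n/2) − z_{α}).
d·√(n/2) = 0.67 × √(50/2) = 0.67 × 5.000 = 3.350.
z_β = 3.350 − 1.282 = 2.068.
Power = Φ(2.068) = 0.981.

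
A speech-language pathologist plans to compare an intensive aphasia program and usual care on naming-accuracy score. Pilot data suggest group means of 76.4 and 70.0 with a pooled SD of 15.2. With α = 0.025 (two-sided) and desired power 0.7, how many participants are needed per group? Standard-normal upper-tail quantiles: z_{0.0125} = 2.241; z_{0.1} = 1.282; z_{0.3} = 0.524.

Cohen's d = |M₁ − M₂| / SD_pooled = |76.4 − 70.0| / 15.2 = 6.4 / 15.2 = 0.421.
For two independent groups with equal n: n = 2·((z_{α/2} + z_β) / d)².
z_{α/2} + z_β = 2.241 + 0.524 = 2.765.
n = 2 × (2.765 / 0.421)² = 2 × 6.568² = 2 × 43.13 = 86.3.
Round up to the next whole participant.

n = 87 per group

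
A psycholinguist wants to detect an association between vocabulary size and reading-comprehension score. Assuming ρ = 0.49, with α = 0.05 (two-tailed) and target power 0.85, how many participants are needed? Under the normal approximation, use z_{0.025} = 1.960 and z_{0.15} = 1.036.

n = 35

Fisher's z: C = ½·ln((1+r)/(1−r)) = ½·ln(2.9216) = 0.5361.
n = ((z_{α/2} + z_β)/C)² + 3.
(1.960 + 1.036) / 0.5361 = 2.996 / 0.5361 = 5.589.
n = 5.589² + 3 = 31.23 + 3 = 34.2.
Round up.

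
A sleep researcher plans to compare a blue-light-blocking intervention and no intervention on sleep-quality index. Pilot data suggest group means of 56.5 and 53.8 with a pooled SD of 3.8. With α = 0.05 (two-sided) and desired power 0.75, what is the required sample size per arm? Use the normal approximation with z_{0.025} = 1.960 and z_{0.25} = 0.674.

n = 28 per group

Cohen's d = |M₁ − M₂| / SD_pooled = |56.5 − 53.8| / 3.8 = 2.7 / 3.8 = 0.711.
For two independent groups with equal n: n = 2·((z_{α/2} + z_β) / d)².
z_{α/2} + z_β = 1.960 + 0.674 = 2.634.
n = 2 × (2.634 / 0.711)² = 2 × 3.705² = 2 × 13.72 = 27.4.
Round up to the next whole participant.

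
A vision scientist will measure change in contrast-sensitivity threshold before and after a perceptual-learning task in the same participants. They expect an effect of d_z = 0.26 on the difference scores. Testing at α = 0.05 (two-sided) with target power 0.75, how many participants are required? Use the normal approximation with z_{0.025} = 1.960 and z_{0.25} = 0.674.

n = 103 pairs

For a paired (one-sample on differences) test: n = ((z_{α/2} + z_β) / d)².
z_{α/2} + z_β = 1.960 + 0.674 = 2.634.
n = (2.634 / 0.26)² = 10.131² = 102.63.
Round up.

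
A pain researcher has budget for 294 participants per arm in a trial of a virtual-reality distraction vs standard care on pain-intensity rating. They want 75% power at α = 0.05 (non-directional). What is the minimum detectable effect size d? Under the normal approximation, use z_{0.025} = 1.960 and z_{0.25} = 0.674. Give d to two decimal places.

For two independent groups of n = 294 each: d_min = (z_{α/2} + z_β)·√(2/n).
z-sum = 1.960 + 0.674 = 2.634.
d_min = 2.634 × √(2/294) = 2.634 × 0.0825 = 0.217.

d_min ≈ 0.22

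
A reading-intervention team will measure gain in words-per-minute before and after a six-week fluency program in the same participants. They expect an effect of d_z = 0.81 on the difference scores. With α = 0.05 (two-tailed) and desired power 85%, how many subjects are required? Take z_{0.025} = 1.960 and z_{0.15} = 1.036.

For a paired (one-sample on differences) test: n = ((z_{α/2} + z_β) / d)².
z_{α/2} + z_β = 1.960 + 1.036 = 2.996.
n = (2.996 / 0.81)² = 3.699² = 13.68.
Round up.

n = 14 pairs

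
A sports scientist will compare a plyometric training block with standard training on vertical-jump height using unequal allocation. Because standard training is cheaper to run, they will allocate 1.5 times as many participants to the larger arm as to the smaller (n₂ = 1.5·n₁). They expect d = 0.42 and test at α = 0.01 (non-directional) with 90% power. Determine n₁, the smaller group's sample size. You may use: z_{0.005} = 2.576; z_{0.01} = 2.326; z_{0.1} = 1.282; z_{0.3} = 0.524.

n₁ = 141

With allocation ratio k = n₂/n₁ = 1.5, Var(x̄₁−x̄₂) = σ²(1/n₁ + 1/(k·n₁)) = σ²·(k+1)/(k·n₁).
So n₁ = (1 + 1/k)·((z_{α/2} + z_β)/d)² = 1.667 × (3.858/0.42)².
n₁ = 1.667 × 84.38 = 140.6.
Round up: n₁ = 141, giving n₂ = ⌈1.5 × 141⌉ = ⌈211.5⌉ = 212.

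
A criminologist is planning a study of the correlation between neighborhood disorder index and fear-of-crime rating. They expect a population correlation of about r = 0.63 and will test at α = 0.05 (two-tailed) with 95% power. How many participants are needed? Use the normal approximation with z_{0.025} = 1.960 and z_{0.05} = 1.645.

Fisher's z: C = ½·ln((1+r)/(1−r)) = ½·ln(4.4054) = 0.7414.
n = ((z_{α/2} + z_β)/C)² + 3.
(1.960 + 1.645) / 0.7414 = 3.605 / 0.7414 = 4.862.
n = 4.862² + 3 = 23.64 + 3 = 26.6.
Round up.

n = 27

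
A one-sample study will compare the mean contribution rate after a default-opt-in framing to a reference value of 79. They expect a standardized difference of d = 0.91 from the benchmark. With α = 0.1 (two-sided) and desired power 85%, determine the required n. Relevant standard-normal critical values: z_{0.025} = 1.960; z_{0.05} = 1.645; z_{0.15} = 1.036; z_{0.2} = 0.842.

For a one-sample test: n = ((z_{α/2} + z_β) / d)².
z_{α/2} + z_β = 1.645 + 1.036 = 2.681.
n = (2.681 / 0.91)² = 2.946² = 8.68.
Round up.

n = 9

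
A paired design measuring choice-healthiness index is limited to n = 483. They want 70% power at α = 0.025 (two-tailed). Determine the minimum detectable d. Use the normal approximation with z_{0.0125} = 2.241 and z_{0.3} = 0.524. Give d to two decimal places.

For a single sample (or paired design) of n = 483: d_min = (z_{α/2} + z_β)/√n.
z-sum = 2.241 + 0.524 = 2.765.
d_min = 2.765 / √483 = 2.765 / 21.977 = 0.126.

d_min ≈ 0.13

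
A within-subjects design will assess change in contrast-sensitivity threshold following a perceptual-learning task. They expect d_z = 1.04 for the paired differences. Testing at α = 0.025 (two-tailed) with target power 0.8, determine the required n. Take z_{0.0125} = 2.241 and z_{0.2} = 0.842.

n = 9 pairs

For a paired (one-sample on differences) test: n = ((z_{α/2} + z_β) / d)².
z_{α/2} + z_β = 2.241 + 0.842 = 3.083.
n = (3.083 / 1.04)² = 2.964² = 8.79.
Round up.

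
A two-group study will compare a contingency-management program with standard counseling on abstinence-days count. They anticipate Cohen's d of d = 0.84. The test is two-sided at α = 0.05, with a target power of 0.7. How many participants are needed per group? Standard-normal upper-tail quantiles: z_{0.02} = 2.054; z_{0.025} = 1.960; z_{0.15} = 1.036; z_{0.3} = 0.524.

n = 18 per group

For two independent groups with equal n: n = 2·((z_{α/2} + z_β) / d)².
z_{α/2} + z_β = 1.960 + 0.524 = 2.484.
n = 2 × (2.484 / 0.84)² = 2 × 2.957² = 2 × 8.74 = 17.5.
Round up to the next whole participant.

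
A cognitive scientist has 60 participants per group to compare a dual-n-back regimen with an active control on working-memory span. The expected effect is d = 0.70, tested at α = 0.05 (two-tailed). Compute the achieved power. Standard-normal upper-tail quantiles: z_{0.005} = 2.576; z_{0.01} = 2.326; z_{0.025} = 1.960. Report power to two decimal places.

power ≈ 0.97

For two equal groups, power = Φ(d·√(n/2) − z_{α/2}).
d·√(n/2) = 0.70 × √(60/2) = 0.70 × 5.477 = 3.834.
z_β = 3.834 − 1.960 = 1.874.
Power = Φ(1.874) = 0.970.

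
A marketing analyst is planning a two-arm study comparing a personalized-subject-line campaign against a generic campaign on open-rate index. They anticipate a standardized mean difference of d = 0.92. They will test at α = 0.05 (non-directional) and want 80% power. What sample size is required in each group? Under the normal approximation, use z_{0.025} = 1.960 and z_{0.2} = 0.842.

n = 19 per group

For two independent groups with equal n: n = 2·((z_{α/2} + z_β) / d)².
z_{α/2} + z_β = 1.960 + 0.842 = 2.802.
n = 2 × (2.802 / 0.92)² = 2 × 3.046² = 2 × 9.28 = 18.6.
Round up to the next whole participant.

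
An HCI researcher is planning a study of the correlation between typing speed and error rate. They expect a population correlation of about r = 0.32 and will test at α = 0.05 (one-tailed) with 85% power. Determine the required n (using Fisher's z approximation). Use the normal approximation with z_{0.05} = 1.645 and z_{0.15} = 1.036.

Fisher's z: C = ½·ln((1+r)/(1−r)) = ½·ln(1.9412) = 0.3316.
n = ((z_{α} + z_β)/C)² + 3.
(1.645 + 1.036) / 0.3316 = 2.681 / 0.3316 = 8.085.
n = 8.085² + 3 = 65.37 + 3 = 68.4.
Round up.

n = 69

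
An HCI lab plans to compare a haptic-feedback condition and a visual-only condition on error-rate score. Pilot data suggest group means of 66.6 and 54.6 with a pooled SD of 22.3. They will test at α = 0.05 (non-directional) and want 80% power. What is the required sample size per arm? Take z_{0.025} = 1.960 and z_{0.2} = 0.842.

Cohen's d = |M₁ − M₂| / SD_pooled = |66.6 − 54.6| / 22.3 = 12.0 / 22.3 = 0.538.
For two independent groups with equal n: n = 2·((z_{α/2} + z_β) / d)².
z_{α/2} + z_β = 1.960 + 0.842 = 2.802.
n = 2 × (2.802 / 0.538)² = 2 × 5.208² = 2 × 27.13 = 54.3.
Round up to the next whole participant.

n = 55 per group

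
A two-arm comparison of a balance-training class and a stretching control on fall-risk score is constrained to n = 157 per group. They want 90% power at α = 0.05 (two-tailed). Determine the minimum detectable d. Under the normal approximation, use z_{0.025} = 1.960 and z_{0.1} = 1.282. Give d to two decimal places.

d_min ≈ 0.37

For two independent groups of n = 157 each: d_min = (z_{α/2} + z_β)·√(2/n).
z-sum = 1.960 + 1.282 = 3.242.
d_min = 3.242 × √(2/157) = 3.242 × 0.1129 = 0.366.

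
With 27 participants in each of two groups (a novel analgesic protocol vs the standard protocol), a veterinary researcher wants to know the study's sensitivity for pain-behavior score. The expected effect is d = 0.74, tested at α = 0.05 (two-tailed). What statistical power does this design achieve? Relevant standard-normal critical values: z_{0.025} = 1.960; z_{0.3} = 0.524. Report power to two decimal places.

For two equal groups, power = Φ(d·√(n/2) − z_{α/2}).
d·√(n/2) = 0.74 × √(27/2) = 0.74 × 3.674 = 2.719.
z_β = 2.719 − 1.960 = 0.759.
Power = Φ(0.759) = 0.776.

power ≈ 0.78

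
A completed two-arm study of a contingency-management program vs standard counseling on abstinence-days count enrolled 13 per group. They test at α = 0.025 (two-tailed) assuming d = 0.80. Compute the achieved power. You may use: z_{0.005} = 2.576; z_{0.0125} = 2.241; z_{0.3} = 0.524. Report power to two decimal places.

power ≈ 0.42

For two equal groups, power = Φ(d·√(n/2) − z_{α/2}).
d·√(n/2) = 0.80 × √(13/2) = 0.80 × 2.550 = 2.040.
z_β = 2.040 − 2.241 = -0.201.
Power = Φ(-0.201) = 0.420.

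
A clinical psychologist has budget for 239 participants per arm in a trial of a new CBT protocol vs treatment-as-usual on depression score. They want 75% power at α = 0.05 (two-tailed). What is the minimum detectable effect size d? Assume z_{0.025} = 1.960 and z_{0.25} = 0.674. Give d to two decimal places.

For two independent groups of n = 239 each: d_min = (z_{α/2} + z_β)·√(2/n).
z-sum = 1.960 + 0.674 = 2.634.
d_min = 2.634 × √(2/239) = 2.634 × 0.0915 = 0.241.

d_min ≈ 0.24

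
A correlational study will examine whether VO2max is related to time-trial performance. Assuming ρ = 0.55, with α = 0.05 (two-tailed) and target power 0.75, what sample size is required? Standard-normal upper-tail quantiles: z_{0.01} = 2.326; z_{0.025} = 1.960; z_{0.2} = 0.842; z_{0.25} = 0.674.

Fisher's z: C = ½·ln((1+r)/(1−r)) = ½·ln(3.4444) = 0.6184.
n = ((z_{α/2} + z_β)/C)² + 3.
(1.960 + 0.674) / 0.6184 = 2.634 / 0.6184 = 4.259.
n = 4.259² + 3 = 18.14 + 3 = 21.1.
Round up.

n = 22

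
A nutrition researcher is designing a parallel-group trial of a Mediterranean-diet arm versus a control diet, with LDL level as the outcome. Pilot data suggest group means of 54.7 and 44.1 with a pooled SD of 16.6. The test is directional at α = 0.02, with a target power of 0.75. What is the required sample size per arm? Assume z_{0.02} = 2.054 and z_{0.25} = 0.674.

n = 37 per group

Cohen's d = |M₁ − M₂| / SD_pooled = |54.7 − 44.1| / 16.6 = 10.6 / 16.6 = 0.639.
For two independent groups with equal n: n = 2·((z_{α} + z_β) / d)².
z_{α} + z_β = 2.054 + 0.674 = 2.728.
n = 2 × (2.728 / 0.639)² = 2 × 4.269² = 2 × 18.23 = 36.5.
Round up to the next whole participant.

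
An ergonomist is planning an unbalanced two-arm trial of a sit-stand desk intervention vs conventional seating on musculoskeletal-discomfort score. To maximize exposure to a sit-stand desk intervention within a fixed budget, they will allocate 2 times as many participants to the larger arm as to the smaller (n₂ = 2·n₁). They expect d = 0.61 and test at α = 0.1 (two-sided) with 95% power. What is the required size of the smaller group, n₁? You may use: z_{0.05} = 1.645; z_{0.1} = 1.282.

With allocation ratio k = n₂/n₁ = 2, Var(x̄₁−x̄₂) = σ²(1/n₁ + 1/(k·n₁)) = σ²·(k+1)/(k·n₁).
So n₁ = (1 + 1/k)·((z_{α/2} + z_β)/d)² = 1.500 × (3.290/0.61)².
n₁ = 1.500 × 29.09 = 43.6.
Round up: n₁ = 44, giving n₂ = 2 × 44 = 88.

n₁ = 44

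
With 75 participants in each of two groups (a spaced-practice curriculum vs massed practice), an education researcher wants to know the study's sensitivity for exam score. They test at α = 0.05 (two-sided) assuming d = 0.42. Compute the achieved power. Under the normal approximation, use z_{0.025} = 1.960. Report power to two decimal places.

power ≈ 0.73

For two equal groups, power = Φ(d·√(n/2) − z_{α/2}).
d·√(n/2) = 0.42 × √(75/2) = 0.42 × 6.124 = 2.572.
z_β = 2.572 − 1.960 = 0.612.
Power = Φ(0.612) = 0.730.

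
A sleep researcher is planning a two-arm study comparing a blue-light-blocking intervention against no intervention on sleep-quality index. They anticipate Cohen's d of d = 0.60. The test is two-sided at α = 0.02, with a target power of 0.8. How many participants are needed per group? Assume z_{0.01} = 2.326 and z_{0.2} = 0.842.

For two independent groups with equal n: n = 2·((z_{α/2} + z_β) / d)².
z_{α/2} + z_β = 2.326 + 0.842 = 3.168.
n = 2 × (3.168 / 0.60)² = 2 × 5.280² = 2 × 27.88 = 55.8.
Round up to the next whole participant.

n = 56 per group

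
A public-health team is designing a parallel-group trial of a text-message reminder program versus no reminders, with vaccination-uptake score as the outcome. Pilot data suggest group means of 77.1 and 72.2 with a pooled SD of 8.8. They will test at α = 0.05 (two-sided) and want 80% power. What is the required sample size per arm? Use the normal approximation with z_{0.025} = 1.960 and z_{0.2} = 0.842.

n = 51 per group

Cohen's d = |M₁ − M₂| / SD_pooled = |77.1 − 72.2| / 8.8 = 4.9 / 8.8 = 0.557.
For two independent groups with equal n: n = 2·((z_{α/2} + z_β) / d)².
z_{α/2} + z_β = 1.960 + 0.842 = 2.802.
n = 2 × (2.802 / 0.557)² = 2 × 5.031² = 2 × 25.31 = 50.6.
Round up to the next whole participant.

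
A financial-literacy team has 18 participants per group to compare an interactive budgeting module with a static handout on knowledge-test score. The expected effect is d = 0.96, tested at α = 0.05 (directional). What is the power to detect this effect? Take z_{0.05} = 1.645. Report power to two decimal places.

power ≈ 0.89

For two equal groups, power = Φ(d·√(n/2) − z_{α}).
d·√(n/2) = 0.96 × √(18/2) = 0.96 × 3.000 = 2.880.
z_β = 2.880 − 1.645 = 1.235.
Power = Φ(1.235) = 0.892.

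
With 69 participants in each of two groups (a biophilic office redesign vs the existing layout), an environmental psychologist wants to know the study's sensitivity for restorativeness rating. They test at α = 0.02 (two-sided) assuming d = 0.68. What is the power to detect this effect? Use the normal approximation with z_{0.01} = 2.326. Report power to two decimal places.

power ≈ 0.95

For two equal groups, power = Φ(d·√(n/2) − z_{α/2}).
d·√(n/2) = 0.68 × √(69/2) = 0.68 × 5.874 = 3.994.
z_β = 3.994 − 2.326 = 1.668.
Power = Φ(1.668) = 0.952.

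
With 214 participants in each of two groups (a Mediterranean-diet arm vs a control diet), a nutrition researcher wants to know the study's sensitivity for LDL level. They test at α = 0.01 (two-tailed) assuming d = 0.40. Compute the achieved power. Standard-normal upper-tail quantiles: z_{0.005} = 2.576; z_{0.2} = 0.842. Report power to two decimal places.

For two equal groups, power = Φ(d·√(n/2) − z_{α/2}).
d·√(n/2) = 0.40 × √(214/2) = 0.40 × 10.344 = 4.138.
z_β = 4.138 − 2.576 = 1.562.
Power = Φ(1.562) = 0.941.

power ≈ 0.94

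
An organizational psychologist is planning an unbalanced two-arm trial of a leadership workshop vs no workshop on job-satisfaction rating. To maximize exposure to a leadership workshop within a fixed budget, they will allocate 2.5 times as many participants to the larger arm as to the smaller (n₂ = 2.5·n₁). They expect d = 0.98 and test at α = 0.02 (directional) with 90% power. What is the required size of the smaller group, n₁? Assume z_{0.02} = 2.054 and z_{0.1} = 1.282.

With allocation ratio k = n₂/n₁ = 2.5, Var(x̄₁−x̄₂) = σ²(1/n₁ + 1/(k·n₁)) = σ²·(k+1)/(k·n₁).
So n₁ = (1 + 1/k)·((z_{α} + z_β)/d)² = 1.400 × (3.336/0.98)².
n₁ = 1.400 × 11.59 = 16.2.
Round up: n₁ = 17, giving n₂ = ⌈2.5 × 17⌉ = ⌈42.5⌉ = 43.

n₁ = 17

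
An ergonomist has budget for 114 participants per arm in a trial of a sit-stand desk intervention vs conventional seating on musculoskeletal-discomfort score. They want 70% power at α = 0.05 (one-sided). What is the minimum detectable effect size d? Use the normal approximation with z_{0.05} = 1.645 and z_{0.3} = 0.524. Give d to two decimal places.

d_min ≈ 0.29

For two independent groups of n = 114 each: d_min = (z_{α} + z_β)·√(2/n).
z-sum = 1.645 + 0.524 = 2.169.
d_min = 2.169 × √(2/114) = 2.169 × 0.1325 = 0.287.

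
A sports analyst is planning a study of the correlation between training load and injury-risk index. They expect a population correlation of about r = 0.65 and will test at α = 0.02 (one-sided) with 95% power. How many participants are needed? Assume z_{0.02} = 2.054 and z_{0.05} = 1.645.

n = 26

Fisher's z: C = ½·ln((1+r)/(1−r)) = ½·ln(4.7143) = 0.7753.
n = ((z_{α} + z_β)/C)² + 3.
(2.054 + 1.645) / 0.7753 = 3.699 / 0.7753 = 4.771.
n = 4.771² + 3 = 22.76 + 3 = 25.8.
Round up.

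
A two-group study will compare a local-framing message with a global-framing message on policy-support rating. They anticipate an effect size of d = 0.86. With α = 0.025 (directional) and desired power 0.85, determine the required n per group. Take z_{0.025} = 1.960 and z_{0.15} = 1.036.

For two independent groups with equal n: n = 2·((z_{α} + z_β) / d)².
z_{α} + z_β = 1.960 + 1.036 = 2.996.
n = 2 × (2.996 / 0.86)² = 2 × 3.484² = 2 × 12.14 = 24.3.
Round up to the next whole participant.

n = 25 per group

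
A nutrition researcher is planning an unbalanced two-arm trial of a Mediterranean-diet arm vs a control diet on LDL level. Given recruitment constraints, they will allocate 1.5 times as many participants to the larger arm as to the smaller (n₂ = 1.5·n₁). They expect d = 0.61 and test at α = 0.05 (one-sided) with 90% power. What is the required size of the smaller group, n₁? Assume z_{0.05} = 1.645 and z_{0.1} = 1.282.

With allocation ratio k = n₂/n₁ = 1.5, Var(x̄₁−x̄₂) = σ²(1/n₁ + 1/(k·n₁)) = σ²·(k+1)/(k·n₁).
So n₁ = (1 + 1/k)·((z_{α} + z_β)/d)² = 1.667 × (2.927/0.61)².
n₁ = 1.667 × 23.02 = 38.4.
Round up: n₁ = 39, giving n₂ = ⌈1.5 × 39⌉ = ⌈58.5⌉ = 59.

n₁ = 39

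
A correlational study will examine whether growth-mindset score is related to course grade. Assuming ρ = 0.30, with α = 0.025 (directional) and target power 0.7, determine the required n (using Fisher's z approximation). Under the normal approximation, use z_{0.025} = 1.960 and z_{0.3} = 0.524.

n = 68

Fisher's z: C = ½·ln((1+r)/(1−r)) = ½·ln(1.8571) = 0.3095.
n = ((z_{α} + z_β)/C)² + 3.
(1.960 + 0.524) / 0.3095 = 2.484 / 0.3095 = 8.026.
n = 8.026² + 3 = 64.41 + 3 = 67.4.
Round up.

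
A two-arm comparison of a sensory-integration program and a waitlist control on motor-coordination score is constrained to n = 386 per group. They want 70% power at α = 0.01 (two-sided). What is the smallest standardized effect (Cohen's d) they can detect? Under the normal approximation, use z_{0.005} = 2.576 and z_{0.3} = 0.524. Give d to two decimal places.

For two independent groups of n = 386 each: d_min = (z_{α/2} + z_β)·√(2/n).
z-sum = 2.576 + 0.524 = 3.100.
d_min = 3.100 × √(2/386) = 3.100 × 0.0720 = 0.223.

d_min ≈ 0.22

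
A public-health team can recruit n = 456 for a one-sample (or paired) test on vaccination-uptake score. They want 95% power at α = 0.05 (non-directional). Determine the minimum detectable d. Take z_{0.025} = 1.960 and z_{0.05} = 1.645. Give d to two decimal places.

For a single sample (or paired design) of n = 456: d_min = (z_{α/2} + z_β)/√n.
z-sum = 1.960 + 1.645 = 3.605.
d_min = 3.605 / √456 = 3.605 / 21.354 = 0.169.

d_min ≈ 0.17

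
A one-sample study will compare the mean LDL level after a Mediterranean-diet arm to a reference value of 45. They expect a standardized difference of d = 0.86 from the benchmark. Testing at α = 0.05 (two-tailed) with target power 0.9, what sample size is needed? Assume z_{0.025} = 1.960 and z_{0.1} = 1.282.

For a one-sample test: n = ((z_{α/2} + z_β) / d)².
z_{α/2} + z_β = 1.960 + 1.282 = 3.242.
n = (3.242 / 0.86)² = 3.770² = 14.21.
Round up.

n = 15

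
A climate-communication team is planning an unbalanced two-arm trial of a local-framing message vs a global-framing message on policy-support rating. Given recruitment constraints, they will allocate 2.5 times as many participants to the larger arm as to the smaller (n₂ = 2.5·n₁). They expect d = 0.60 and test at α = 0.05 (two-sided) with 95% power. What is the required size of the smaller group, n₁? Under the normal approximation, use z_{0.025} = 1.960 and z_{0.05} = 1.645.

With allocation ratio k = n₂/n₁ = 2.5, Var(x̄₁−x̄₂) = σ²(1/n₁ + 1/(k·n₁)) = σ²·(k+1)/(k·n₁).
So n₁ = (1 + 1/k)·((z_{α/2} + z_β)/d)² = 1.400 × (3.605/0.60)².
n₁ = 1.400 × 36.10 = 50.5.
Round up: n₁ = 51, giving n₂ = ⌈2.5 × 51⌉ = ⌈127.5⌉ = 128.

n₁ = 51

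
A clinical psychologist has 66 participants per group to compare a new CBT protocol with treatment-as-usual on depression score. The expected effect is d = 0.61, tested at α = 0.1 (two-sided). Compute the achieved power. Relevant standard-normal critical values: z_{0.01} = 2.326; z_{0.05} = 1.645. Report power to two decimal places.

For two equal groups, power = Φ(d·√(n/2) − z_{α/2}).
d·√(n/2) = 0.61 × √(66/2) = 0.61 × 5.745 = 3.504.
z_β = 3.504 − 1.645 = 1.859.
Power = Φ(1.859) = 0.968.

power ≈ 0.97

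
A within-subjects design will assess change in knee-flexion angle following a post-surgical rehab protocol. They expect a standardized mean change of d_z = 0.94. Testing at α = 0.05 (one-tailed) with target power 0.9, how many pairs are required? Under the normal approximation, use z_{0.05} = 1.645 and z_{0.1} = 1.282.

For a paired (one-sample on differences) test: n = ((z_{α} + z_β) / d)².
z_{α} + z_β = 1.645 + 1.282 = 2.927.
n = (2.927 / 0.94)² = 3.114² = 9.70.
Round up.

n = 10 pairs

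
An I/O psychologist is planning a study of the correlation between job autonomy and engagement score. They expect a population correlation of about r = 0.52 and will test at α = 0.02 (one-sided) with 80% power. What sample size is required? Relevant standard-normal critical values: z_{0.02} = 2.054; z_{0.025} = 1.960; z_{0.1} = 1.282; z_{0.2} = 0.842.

Fisher's z: C = ½·ln((1+r)/(1−r)) = ½·ln(3.1667) = 0.5763.
n = ((z_{α} + z_β)/C)² + 3.
(2.054 + 0.842) / 0.5763 = 2.896 / 0.5763 = 5.025.
n = 5.025² + 3 = 25.25 + 3 = 28.3.
Round up.

n = 29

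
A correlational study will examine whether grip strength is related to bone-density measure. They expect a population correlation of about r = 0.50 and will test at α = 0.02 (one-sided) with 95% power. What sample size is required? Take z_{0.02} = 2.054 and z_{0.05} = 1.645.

n = 49

Fisher's z: C = ½·ln((1+r)/(1−r)) = ½·ln(3.0000) = 0.5493.
n = ((z_{α} + z_β)/C)² + 3.
(2.054 + 1.645) / 0.5493 = 3.699 / 0.5493 = 6.734.
n = 6.734² + 3 = 45.35 + 3 = 48.3.
Round up.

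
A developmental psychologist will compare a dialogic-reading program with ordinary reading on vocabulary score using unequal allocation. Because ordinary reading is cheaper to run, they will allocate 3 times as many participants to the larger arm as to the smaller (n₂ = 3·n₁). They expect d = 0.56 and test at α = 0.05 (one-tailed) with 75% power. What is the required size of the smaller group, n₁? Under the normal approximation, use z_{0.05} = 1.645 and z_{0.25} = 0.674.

n₁ = 23

With allocation ratio k = n₂/n₁ = 3, Var(x̄₁−x̄₂) = σ²(1/n₁ + 1/(k·n₁)) = σ²·(k+1)/(k·n₁).
So n₁ = (1 + 1/k)·((z_{α} + z_β)/d)² = 1.333 × (2.319/0.56)².
n₁ = 1.333 × 17.15 = 22.9.
Round up: n₁ = 23, giving n₂ = 3 × 23 = 69.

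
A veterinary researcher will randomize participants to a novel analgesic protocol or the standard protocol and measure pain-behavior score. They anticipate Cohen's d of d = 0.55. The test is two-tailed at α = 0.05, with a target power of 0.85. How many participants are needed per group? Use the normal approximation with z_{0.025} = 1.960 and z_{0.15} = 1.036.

n = 60 per group

For two independent groups with equal n: n = 2·((z_{α/2} + z_β) / d)².
z_{α/2} + z_β = 1.960 + 1.036 = 2.996.
n = 2 × (2.996 / 0.55)² = 2 × 5.447² = 2 × 29.67 = 59.3.
Round up to the next whole participant.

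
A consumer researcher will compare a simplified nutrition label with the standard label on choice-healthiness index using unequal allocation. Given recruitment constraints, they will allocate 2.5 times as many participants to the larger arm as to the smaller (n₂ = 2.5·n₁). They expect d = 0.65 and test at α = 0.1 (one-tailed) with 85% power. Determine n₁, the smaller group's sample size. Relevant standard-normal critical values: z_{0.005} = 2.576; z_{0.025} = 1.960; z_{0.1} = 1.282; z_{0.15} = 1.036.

With allocation ratio k = n₂/n₁ = 2.5, Var(x̄₁−x̄₂) = σ²(1/n₁ + 1/(k·n₁)) = σ²·(k+1)/(k·n₁).
So n₁ = (1 + 1/k)·((z_{α} + z_β)/d)² = 1.400 × (2.318/0.65)².
n₁ = 1.400 × 12.72 = 17.8.
Round up: n₁ = 18, giving n₂ = 2.5 × 18 = 45.

n₁ = 18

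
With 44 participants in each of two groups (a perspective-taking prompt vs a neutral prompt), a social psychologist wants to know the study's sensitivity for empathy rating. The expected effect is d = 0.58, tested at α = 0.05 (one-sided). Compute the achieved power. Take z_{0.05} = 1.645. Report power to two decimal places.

power ≈ 0.86

For two equal groups, power = Φ(d·√(n/2) − z_{α}).
d·√(n/2) = 0.58 × √(44/2) = 0.58 × 4.690 = 2.720.
z_β = 2.720 − 1.645 = 1.075.
Power = Φ(1.075) = 0.859.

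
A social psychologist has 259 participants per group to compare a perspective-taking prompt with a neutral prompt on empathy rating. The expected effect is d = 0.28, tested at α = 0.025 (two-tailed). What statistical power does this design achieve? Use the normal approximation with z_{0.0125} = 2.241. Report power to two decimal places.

power ≈ 0.83

For two equal groups, power = Φ(d·√(n/2) − z_{α/2}).
d·√(n/2) = 0.28 × √(259/2) = 0.28 × 11.380 = 3.186.
z_β = 3.186 − 2.241 = 0.945.
Power = Φ(0.945) = 0.828.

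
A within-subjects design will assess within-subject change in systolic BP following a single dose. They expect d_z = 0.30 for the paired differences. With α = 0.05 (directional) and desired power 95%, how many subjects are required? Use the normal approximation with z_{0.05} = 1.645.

For a paired (one-sample on differences) test: n = ((z_{α} + z_β) / d)².
z_{α} + z_β = 1.645 + 1.645 = 3.290.
n = (3.290 / 0.30)² = 10.967² = 120.27.
Round up.

n = 121 pairs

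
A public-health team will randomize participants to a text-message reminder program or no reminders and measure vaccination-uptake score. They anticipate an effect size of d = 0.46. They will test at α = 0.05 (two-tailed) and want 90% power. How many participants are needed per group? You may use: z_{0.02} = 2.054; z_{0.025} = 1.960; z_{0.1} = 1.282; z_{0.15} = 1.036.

n = 100 per group

For two independent groups with equal n: n = 2·((z_{α/2} + z_β) / d)².
z_{α/2} + z_β = 1.960 + 1.282 = 3.242.
n = 2 × (3.242 / 0.46)² = 2 × 7.048² = 2 × 49.67 = 99.3.
Round up to the next whole participant.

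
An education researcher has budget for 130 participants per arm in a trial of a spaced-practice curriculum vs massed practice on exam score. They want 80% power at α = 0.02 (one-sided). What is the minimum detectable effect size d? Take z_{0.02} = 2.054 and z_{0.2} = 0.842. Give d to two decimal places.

For two independent groups of n = 130 each: d_min = (z_{α} + z_β)·√(2/n).
z-sum = 2.054 + 0.842 = 2.896.
d_min = 2.896 × √(2/130) = 2.896 × 0.1240 = 0.359.

d_min ≈ 0.36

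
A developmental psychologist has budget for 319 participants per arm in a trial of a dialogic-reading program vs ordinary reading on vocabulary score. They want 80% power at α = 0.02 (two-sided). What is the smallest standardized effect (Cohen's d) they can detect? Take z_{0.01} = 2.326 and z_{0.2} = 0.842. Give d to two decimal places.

For two independent groups of n = 319 each: d_min = (z_{α/2} + z_β)·√(2/n).
z-sum = 2.326 + 0.842 = 3.168.
d_min = 3.168 × √(2/319) = 3.168 × 0.0792 = 0.251.

d_min ≈ 0.25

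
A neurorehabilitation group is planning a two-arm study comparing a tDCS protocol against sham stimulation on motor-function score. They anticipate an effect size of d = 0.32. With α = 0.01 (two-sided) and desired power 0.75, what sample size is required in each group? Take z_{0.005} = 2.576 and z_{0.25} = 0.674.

For two independent groups with equal n: n = 2·((z_{α/2} + z_β) / d)².
z_{α/2} + z_β = 2.576 + 0.674 = 3.250.
n = 2 × (3.250 / 0.32)² = 2 × 10.156² = 2 × 103.15 = 206.3.
Round up to the next whole participant.

n = 207 per group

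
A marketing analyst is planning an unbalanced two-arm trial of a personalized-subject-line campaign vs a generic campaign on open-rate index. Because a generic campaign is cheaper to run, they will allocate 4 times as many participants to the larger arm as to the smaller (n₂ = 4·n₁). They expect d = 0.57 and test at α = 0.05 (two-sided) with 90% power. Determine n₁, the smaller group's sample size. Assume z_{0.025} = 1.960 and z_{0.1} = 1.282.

With allocation ratio k = n₂/n₁ = 4, Var(x̄₁−x̄₂) = σ²(1/n₁ + 1/(k·n₁)) = σ²·(k+1)/(k·n₁).
So n₁ = (1 + 1/k)·((z_{α/2} + z_β)/d)² = 1.250 × (3.242/0.57)².
n₁ = 1.250 × 32.35 = 40.4.
Round up: n₁ = 41, giving n₂ = 4 × 41 = 164.

n₁ = 41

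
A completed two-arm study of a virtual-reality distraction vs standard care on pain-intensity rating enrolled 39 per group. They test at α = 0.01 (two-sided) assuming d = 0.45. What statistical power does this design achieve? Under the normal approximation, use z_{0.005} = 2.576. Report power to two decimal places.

For two equal groups, power = Φ(d·√(n/2) − z_{α/2}).
d·√(n/2) = 0.45 × √(39/2) = 0.45 × 4.416 = 1.987.
z_β = 1.987 − 2.576 = -0.589.
Power = Φ(-0.589) = 0.278.

power ≈ 0.28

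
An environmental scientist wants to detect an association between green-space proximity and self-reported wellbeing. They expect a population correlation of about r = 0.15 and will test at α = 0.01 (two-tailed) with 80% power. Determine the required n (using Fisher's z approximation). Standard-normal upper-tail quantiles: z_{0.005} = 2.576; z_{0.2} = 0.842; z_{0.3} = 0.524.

Fisher's z: C = ½·ln((1+r)/(1−r)) = ½·ln(1.3529) = 0.1511.
n = ((z_{α/2} + z_β)/C)² + 3.
(2.576 + 0.842) / 0.1511 = 3.418 / 0.1511 = 22.621.
n = 22.621² + 3 = 511.70 + 3 = 514.7.
Round up.

n = 515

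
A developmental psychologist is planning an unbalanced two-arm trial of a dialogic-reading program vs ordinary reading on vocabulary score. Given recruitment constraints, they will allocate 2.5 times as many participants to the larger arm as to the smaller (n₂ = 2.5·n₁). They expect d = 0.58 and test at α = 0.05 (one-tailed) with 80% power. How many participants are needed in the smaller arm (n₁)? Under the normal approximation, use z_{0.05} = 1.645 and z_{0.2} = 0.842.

n₁ = 26

With allocation ratio k = n₂/n₁ = 2.5, Var(x̄₁−x̄₂) = σ²(1/n₁ + 1/(k·n₁)) = σ²·(k+1)/(k·n₁).
So n₁ = (1 + 1/k)·((z_{α} + z_β)/d)² = 1.400 × (2.487/0.58)².
n₁ = 1.400 × 18.39 = 25.7.
Round up: n₁ = 26, giving n₂ = 2.5 × 26 = 65.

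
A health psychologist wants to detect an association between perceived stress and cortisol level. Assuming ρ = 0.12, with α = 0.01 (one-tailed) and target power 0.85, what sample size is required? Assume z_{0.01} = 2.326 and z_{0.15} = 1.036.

Fisher's z: C = ½·ln((1+r)/(1−r)) = ½·ln(1.2727) = 0.1206.
n = ((z_{α} + z_β)/C)² + 3.
(2.326 + 1.036) / 0.1206 = 3.362 / 0.1206 = 27.877.
n = 27.877² + 3 = 777.14 + 3 = 780.1.
Round up.

n = 781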